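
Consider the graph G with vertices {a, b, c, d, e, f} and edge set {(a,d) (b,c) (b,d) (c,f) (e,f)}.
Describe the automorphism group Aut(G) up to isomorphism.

The degree sequence is [1, 2, 2, 2, 1, 2]; the two degree-1 vertices a and e are the ends of a path, so G = P_6. The only nontrivial automorphism of a path is the end-to-end reflection, so Aut(G) ≅ Z_2.

the cyclic group of order 2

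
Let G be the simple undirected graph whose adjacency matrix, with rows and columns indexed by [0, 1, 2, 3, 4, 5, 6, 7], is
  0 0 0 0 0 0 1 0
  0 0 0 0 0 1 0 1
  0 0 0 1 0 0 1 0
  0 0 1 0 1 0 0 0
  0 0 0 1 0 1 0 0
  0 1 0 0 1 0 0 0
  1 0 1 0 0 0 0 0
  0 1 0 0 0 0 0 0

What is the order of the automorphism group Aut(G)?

2

The degree sequence is [1, 2, 2, 2, 2, 2, 2, 1]; the two degree-1 vertices 0 and 7 are the ends of a path, so G = P_8. The only nontrivial automorphism of a path is the end-to-end reflection, so Aut(G) ≅ Z_2.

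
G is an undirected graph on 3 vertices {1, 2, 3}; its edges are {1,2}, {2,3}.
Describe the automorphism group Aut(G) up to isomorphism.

The degree sequence is [1, 2, 1]; the two degree-1 vertices 1 and 3 are the ends of a path, so G = P_3. The only nontrivial automorphism of a path is the end-to-end reflection, so Aut(G) ≅ Z_2.

C_2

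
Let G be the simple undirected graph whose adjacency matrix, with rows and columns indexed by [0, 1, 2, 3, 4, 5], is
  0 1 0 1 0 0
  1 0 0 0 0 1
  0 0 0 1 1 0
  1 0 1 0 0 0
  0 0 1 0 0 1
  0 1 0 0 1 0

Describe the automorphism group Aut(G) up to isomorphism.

D_6

Every vertex has degree 2 and the graph is connected, so G is the 6-cycle C_6. C_6 has 6 rotations and 6 reflections, so Aut(C_6) ≅ D_6 of order 12.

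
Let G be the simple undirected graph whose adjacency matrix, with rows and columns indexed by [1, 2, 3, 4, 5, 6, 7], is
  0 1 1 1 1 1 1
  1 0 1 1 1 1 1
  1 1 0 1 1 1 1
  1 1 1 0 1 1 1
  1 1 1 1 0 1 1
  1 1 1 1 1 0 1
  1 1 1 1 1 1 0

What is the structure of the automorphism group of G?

S_7

All 7 vertices are pairwise adjacent: G = K_7. Any permutation of the 7 vertices preserves K_7, so Aut(K_7) = S_7 of order 7! = 5040.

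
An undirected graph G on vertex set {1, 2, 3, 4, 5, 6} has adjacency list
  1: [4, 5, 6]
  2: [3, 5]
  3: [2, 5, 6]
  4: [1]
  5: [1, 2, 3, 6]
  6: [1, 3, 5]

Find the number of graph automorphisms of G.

1

Degrees alone do not determine every vertex (e.g. 1 and 3 both have degree 3), but their neighbour-degree multisets differ: N(1) has degrees [1, 3, 4] while N(3) has degrees [2, 3, 4]. Repeating this refinement separates all vertices, so the only automorphism is the identity.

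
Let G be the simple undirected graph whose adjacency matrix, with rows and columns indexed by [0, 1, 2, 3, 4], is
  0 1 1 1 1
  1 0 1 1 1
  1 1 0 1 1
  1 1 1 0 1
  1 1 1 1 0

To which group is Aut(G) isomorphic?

the symmetric group on 5 letters

Every vertex has degree 4, so G is the complete graph K_5. Every bijection on the vertex set is an automorphism of K_5; hence Aut(K_5) ≅ S_5, order 120.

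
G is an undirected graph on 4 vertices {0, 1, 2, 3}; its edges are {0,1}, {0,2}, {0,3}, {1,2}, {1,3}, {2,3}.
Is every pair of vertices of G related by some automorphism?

Every vertex has degree 3, so G is the complete graph K_4. Any permutation of the 4 vertices preserves K_4, so Aut(K_4) = S_4 of order 4! = 24. Under this action every vertex can be carried to every other, so G is vertex-transitive.

Yes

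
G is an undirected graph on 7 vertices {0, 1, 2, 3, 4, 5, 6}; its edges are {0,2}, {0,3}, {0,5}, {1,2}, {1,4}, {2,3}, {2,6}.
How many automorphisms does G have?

1

Degrees alone do not determine every vertex (e.g. 1 and 3 both have degree 2), but their neighbour-degree multisets differ: N(1) has degrees [1, 4] while N(3) has degrees [3, 4]. Repeating this refinement separates all vertices, so the only automorphism is the identity.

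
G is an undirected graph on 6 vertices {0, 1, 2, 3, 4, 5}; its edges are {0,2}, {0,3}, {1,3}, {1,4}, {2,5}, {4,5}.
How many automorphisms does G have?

G is 2-regular and connected on 6 vertices, i.e. the cycle C_6. The automorphisms of the 6-cycle are exactly the symmetries of a regular 6-gon: the dihedral group D_6, |D_6| = 12.

12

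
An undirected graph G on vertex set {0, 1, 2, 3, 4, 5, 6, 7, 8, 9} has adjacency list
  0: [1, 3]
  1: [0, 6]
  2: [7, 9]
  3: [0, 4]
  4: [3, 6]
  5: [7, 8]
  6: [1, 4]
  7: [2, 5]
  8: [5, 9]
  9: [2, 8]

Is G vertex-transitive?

Yes

G has two connected components, {2, 5, 7, 8, 9} and {0, 1, 3, 4, 6}; each is 2-regular, so G = C_5 ⊔ C_5. Aut of a disjoint union of two copies of C_5 is the wreath product D_5 ≀ Z_2, of order 2·10² = 200. This group acts transitively on the 10 vertices.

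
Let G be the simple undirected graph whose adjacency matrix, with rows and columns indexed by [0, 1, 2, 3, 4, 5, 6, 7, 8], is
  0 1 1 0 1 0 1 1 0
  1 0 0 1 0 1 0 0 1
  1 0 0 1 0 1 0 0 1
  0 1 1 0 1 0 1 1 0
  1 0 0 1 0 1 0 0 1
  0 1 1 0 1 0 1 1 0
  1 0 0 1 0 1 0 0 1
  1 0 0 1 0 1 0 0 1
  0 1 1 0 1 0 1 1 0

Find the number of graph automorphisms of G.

2880

The vertices split by degree into {0, 3, 5, 8} (degree 5) and {1, 2, 4, 6, 7} (degree 4); every edge runs between the two parts, so G is the complete bipartite graph K_{4,5}. Automorphisms preserve the bipartition setwise (since the parts differ in size) and act as S_5 × S_4 within it; |Aut| = 2880.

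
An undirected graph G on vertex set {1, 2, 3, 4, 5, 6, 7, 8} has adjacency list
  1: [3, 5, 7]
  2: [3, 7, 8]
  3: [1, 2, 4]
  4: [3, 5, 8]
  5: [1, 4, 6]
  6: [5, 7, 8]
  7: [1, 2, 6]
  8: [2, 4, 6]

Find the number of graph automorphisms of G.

G is 3-regular and bipartite on 2^3 = 8 vertices with girth 4; it is the hypercube graph Q_3. The symmetry group of the 3-cube is the hyperoctahedral group B_3 = Z_2 ≀ S_3, of order 2^3·3! = 48.

48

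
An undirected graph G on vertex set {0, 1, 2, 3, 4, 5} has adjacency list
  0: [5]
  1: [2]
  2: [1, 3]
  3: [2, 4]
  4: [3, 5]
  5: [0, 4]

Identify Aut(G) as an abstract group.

Z_2

The degree sequence is [1, 1, 2, 2, 2, 2]; the two degree-1 vertices 0 and 1 are the ends of a path, so G = P_6. The only nontrivial automorphism of a path is the end-to-end reflection, so Aut(G) ≅ Z_2.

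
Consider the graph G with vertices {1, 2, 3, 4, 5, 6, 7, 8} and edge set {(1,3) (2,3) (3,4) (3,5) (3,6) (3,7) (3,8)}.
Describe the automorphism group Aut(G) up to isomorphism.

Vertex 3 has degree 7 and every other vertex has degree 1, so G is the star K_{1,7} with centre 3. The 7 leaves are pairwise interchangeable while the centre is fixed, giving Aut(G) = S_7.

S_7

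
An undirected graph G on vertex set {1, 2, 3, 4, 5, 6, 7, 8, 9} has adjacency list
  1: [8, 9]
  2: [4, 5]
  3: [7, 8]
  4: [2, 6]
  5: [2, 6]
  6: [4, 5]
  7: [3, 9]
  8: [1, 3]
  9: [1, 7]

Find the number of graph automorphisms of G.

G has two connected components, {1, 3, 7, 8, 9} and {2, 4, 5, 6}; each is 2-regular, so G = C_5 ⊔ C_4. The components are non-isomorphic (different sizes), so Aut(G) = Aut(C_4) × Aut(C_5) = D_4 × D_5 of order 8·10 = 80.

80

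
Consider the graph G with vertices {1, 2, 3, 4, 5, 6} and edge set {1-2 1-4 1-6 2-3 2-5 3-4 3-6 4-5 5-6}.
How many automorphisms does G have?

G is 3-regular and bipartite with parts {1, 3, 5} and {2, 4, 6} (each part is independent and every cross-pair is an edge), so G = K_{3,3}. Aut(K_{3,3}) is the wreath product S_3 ≀ Z_2: permute within each part, then optionally swap the parts; |Aut| = 2·(3!)² = 72.

72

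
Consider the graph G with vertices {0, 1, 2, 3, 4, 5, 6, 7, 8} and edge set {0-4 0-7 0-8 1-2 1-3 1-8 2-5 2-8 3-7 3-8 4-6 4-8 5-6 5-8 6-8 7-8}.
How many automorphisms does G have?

16

Vertex 8 is the unique vertex of degree 8; the remaining 8 vertices each have degree 3 and induce a cycle, so G is the wheel on 9 vertices with hub 8. With the hub fixed, the remaining symmetry is that of the rim cycle C_8, giving the dihedral group D_8.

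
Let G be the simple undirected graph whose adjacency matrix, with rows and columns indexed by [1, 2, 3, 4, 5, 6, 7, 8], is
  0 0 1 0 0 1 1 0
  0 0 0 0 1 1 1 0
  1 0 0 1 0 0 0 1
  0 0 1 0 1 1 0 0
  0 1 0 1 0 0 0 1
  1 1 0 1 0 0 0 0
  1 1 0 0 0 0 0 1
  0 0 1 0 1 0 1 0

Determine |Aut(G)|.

G is 3-regular and bipartite on 2^3 = 8 vertices with girth 4; it is the hypercube graph Q_3. The symmetry group of the 3-cube is the hyperoctahedral group B_3 = Z_2 ≀ S_3, of order 2^3·3! = 48.

48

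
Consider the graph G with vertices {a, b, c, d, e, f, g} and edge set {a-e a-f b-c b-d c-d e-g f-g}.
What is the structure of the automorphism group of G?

D_4 × D_3

G has two connected components, {a, e, f, g} and {b, c, d}; each is 2-regular, so G = C_4 ⊔ C_3. No automorphism exchanges components of different sizes, hence Aut(G) is the direct product D_4 × D_3, order 48.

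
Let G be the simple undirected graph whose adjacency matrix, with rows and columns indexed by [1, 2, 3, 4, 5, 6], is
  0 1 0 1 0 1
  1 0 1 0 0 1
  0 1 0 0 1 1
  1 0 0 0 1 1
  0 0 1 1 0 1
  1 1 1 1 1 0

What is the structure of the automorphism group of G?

Vertex 6 is the unique vertex of degree 5; the remaining 5 vertices each have degree 3 and induce a cycle, so G is the wheel on 6 vertices with hub 6. Every automorphism fixes the hub and acts on the rim 5-cycle, so Aut(G) ≅ Aut(C_5) = D_5 of order 10.

the dihedral group of order 10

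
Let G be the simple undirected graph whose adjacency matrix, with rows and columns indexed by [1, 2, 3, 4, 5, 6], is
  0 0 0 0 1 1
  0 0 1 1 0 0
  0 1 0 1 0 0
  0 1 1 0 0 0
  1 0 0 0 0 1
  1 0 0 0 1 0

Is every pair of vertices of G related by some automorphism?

G has two connected components, {1, 5, 6} and {2, 3, 4}; each is 2-regular, so G = C_3 ⊔ C_3. With two isomorphic components, Aut(G) = Aut(C_3) ≀ S_2 = (D_3 × D_3) ⋊ Z_2: permute each cycle by D_3, then optionally swap the two cycles. Order 2·(2·3)² = 72. This group acts transitively on the 6 vertices.

Yes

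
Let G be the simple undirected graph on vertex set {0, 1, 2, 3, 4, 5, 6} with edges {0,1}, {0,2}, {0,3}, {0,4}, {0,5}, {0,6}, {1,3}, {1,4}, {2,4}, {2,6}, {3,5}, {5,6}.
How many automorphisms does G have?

12

Vertex 0 is the unique vertex of degree 6; the remaining 6 vertices each have degree 3 and induce a cycle, so G is the wheel on 7 vertices with hub 0. With the hub fixed, the remaining symmetry is that of the rim cycle C_6, giving the dihedral group D_6.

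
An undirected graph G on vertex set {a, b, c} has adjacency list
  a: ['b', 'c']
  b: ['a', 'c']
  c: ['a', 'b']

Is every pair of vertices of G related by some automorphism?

Every vertex has degree 2, so G is the complete graph K_3. Every bijection on the vertex set is an automorphism of K_3; hence Aut(K_3) ≅ S_3, order 6. Under this action every vertex can be carried to every other, so G is vertex-transitive.

Yes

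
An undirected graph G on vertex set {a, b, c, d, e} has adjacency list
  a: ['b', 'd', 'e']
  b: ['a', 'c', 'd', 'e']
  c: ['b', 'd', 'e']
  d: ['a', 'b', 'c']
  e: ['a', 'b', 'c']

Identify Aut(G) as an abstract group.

Vertex b is the unique vertex of degree 4; the remaining 4 vertices each have degree 3 and induce a cycle, so G is the wheel on 5 vertices with hub b. With the hub fixed, the remaining symmetry is that of the rim cycle C_4, giving the dihedral group D_4.

D_4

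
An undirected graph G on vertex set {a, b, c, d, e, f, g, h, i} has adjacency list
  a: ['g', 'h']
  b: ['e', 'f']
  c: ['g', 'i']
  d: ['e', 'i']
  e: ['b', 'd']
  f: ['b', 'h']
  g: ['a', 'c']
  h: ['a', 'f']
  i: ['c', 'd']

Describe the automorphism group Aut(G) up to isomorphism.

G is 2-regular and connected on 9 vertices, i.e. the cycle C_9. The automorphisms of the 9-cycle are exactly the symmetries of a regular 9-gon: the dihedral group D_9, |D_9| = 18.

D_9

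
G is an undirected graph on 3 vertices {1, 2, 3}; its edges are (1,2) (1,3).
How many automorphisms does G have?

2

The degree sequence is [2, 1, 1]; the two degree-1 vertices 2 and 3 are the ends of a path, so G = P_3. The only nontrivial automorphism of a path is the end-to-end reflection, so Aut(G) ≅ Z_2.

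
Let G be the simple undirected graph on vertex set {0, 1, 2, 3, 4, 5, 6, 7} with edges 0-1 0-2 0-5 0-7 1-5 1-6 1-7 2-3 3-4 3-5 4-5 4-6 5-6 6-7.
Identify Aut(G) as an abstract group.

Degrees alone do not determine every vertex (e.g. 0 and 1 both have degree 4), but their neighbour-degree multisets differ: N(0) has degrees [2, 3, 4, 5] while N(1) has degrees [3, 4, 4, 5]. Repeating this refinement separates all vertices, so the only automorphism is the identity.

1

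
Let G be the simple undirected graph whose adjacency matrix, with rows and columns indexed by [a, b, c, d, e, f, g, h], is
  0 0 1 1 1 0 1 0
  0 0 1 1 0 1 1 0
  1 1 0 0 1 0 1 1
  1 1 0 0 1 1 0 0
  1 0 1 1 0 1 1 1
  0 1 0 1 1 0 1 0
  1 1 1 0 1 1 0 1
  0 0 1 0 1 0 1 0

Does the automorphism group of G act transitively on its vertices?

No

Vertex c is the only vertex of degree 5, so every automorphism fixes it; G is not vertex-transitive.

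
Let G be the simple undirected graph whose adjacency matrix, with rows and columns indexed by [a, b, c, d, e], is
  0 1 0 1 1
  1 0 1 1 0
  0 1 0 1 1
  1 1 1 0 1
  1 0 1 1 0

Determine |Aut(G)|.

8

Vertex d is the unique vertex of degree 4; the remaining 4 vertices each have degree 3 and induce a cycle, so G is the wheel on 5 vertices with hub d. With the hub fixed, the remaining symmetry is that of the rim cycle C_4, giving the dihedral group D_4.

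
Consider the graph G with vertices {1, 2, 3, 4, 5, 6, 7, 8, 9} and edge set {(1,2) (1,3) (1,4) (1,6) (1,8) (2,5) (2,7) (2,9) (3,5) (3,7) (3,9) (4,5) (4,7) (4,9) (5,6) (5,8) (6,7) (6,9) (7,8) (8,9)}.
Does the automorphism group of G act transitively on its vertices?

Automorphisms preserve degree, but G has vertices of degree 4 and vertices of degree 5; no automorphism maps one to the other, so G is not vertex-transitive.

No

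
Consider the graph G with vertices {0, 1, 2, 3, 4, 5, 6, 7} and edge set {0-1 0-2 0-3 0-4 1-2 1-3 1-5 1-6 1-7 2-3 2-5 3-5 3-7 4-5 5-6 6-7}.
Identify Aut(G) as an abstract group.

{e}

The degree sequence is [4, 6, 4, 5, 2, 5, 3, 3]. Checking the degree-preserving permutations of the vertex set shows that none except the identity preserves every edge, so Aut(G) is trivial.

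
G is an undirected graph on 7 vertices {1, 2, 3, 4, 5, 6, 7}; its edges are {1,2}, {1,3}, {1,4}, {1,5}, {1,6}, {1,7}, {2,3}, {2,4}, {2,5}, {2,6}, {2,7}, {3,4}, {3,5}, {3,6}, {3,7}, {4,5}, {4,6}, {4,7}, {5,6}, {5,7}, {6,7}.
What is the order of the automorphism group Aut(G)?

5040

Every vertex has degree 6, so G is the complete graph K_7. Any permutation of the 7 vertices preserves K_7, so Aut(K_7) = S_7 of order 7! = 5040.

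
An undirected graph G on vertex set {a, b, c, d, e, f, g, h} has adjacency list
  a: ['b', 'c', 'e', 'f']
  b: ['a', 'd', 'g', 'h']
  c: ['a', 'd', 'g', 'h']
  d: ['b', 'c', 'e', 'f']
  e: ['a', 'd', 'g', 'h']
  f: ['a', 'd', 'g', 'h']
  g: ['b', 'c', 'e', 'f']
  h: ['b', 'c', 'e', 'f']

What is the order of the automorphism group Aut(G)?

G is 4-regular and bipartite with parts {a, d, g, h} and {b, c, e, f} (each part is independent and every cross-pair is an edge), so G = K_{4,4}. Each part can be permuted independently (S_4 × S_4) and the two equal-size parts can also be swapped, giving (S_4 × S_4) ⋊ Z_2 of order 2·(4!)² = 1152.

1152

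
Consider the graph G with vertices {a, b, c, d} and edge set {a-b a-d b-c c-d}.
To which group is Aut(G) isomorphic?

G is 2-regular and bipartite on 2^2 = 4 vertices with girth 4; it is the hypercube graph Q_2. Aut(Q_2) consists of the signed permutations of the 2 coordinate axes: 2! permutations times 2^2 sign flips, so |Aut| = 2^2·2! = 8.

Z_2^2 ⋊ S_2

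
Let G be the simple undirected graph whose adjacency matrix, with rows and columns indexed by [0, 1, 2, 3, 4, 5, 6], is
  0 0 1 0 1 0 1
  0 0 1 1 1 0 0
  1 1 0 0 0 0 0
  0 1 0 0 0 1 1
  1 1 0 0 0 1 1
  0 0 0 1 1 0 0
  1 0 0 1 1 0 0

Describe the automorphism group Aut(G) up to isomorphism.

The degree sequence is [3, 3, 2, 3, 4, 2, 3]. Checking the degree-preserving permutations of the vertex set shows that none except the identity preserves every edge, so Aut(G) is trivial.

the trivial group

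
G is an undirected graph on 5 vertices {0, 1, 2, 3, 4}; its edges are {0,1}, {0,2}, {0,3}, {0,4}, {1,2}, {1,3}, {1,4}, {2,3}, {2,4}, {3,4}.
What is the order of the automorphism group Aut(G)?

120

Every vertex has degree 4, so G is the complete graph K_5. Any permutation of the 5 vertices preserves K_5, so Aut(K_5) = S_5 of order 5! = 120.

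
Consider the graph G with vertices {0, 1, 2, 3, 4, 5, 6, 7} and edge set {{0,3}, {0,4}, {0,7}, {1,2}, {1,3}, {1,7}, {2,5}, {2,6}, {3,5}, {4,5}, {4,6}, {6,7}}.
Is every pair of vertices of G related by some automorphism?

Yes

G is 3-regular and bipartite on 2^3 = 8 vertices with girth 4; it is the hypercube graph Q_3. The symmetry group of the 3-cube is the hyperoctahedral group B_3 = Z_2 ≀ S_3, of order 2^3·3! = 48. This group acts transitively on the 8 vertices.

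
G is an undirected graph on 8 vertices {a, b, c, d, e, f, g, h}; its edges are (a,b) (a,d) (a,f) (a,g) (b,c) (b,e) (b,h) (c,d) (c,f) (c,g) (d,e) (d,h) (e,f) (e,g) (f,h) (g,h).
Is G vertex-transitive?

Yes

G is 4-regular and bipartite with parts {b, d, f, g} and {a, c, e, h} (each part is independent and every cross-pair is an edge), so G = K_{4,4}. Aut(K_{4,4}) is the wreath product S_4 ≀ Z_2: permute within each part, then optionally swap the parts; |Aut| = 2·(4!)² = 1152. Under this action every vertex can be carried to every other, so G is vertex-transitive.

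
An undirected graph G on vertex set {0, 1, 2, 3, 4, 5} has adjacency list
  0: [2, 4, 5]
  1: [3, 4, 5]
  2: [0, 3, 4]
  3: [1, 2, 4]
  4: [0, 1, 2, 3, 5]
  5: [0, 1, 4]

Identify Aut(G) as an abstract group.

the dihedral group of order 10

Vertex 4 is the unique vertex of degree 5; the remaining 5 vertices each have degree 3 and induce a cycle, so G is the wheel on 6 vertices with hub 4. With the hub fixed, the remaining symmetry is that of the rim cycle C_5, giving the dihedral group D_5.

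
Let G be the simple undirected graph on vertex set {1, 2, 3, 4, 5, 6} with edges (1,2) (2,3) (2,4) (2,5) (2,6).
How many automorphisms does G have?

Vertex 2 has degree 5 and every other vertex has degree 1, so G is the star K_{1,5} with centre 2. The 5 leaves are pairwise interchangeable while the centre is fixed, giving Aut(G) = S_5.

120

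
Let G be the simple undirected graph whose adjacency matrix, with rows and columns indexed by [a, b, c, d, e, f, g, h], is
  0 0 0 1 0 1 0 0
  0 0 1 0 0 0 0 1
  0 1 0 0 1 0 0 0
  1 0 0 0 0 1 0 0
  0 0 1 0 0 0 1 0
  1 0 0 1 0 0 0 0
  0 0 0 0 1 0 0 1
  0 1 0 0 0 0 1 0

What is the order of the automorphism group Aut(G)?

G has two connected components, {b, c, e, g, h} and {a, d, f}; each is 2-regular, so G = C_5 ⊔ C_3. No automorphism exchanges components of different sizes, hence Aut(G) is the direct product D_3 × D_5, order 60.

60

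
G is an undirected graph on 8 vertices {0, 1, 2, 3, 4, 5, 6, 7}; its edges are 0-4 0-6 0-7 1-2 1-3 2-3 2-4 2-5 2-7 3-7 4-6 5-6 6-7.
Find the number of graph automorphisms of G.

1

Degrees alone do not determine every vertex (e.g. 0 and 3 both have degree 3), but their neighbour-degree multisets differ: N(0) has degrees [3, 4, 4] while N(3) has degrees [2, 4, 5]. Repeating this refinement separates all vertices, so the only automorphism is the identity.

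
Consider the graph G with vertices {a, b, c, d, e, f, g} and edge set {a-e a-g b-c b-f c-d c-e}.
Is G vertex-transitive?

Vertex c is the only vertex of degree 3, so every automorphism fixes it; G is not vertex-transitive.

No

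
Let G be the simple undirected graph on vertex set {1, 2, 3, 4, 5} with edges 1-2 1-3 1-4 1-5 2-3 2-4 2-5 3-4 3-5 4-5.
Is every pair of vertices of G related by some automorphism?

Yes

Every vertex has degree 4, so G is the complete graph K_5. Every bijection on the vertex set is an automorphism of K_5; hence Aut(K_5) ≅ S_5, order 120. This group acts transitively on the 5 vertices.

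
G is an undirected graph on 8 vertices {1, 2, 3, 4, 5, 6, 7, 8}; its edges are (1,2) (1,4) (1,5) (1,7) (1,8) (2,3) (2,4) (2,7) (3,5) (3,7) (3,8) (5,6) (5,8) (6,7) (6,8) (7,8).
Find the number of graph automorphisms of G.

1

The degree sequence is [5, 4, 4, 2, 4, 3, 5, 5]. Checking the degree-preserving permutations of the vertex set shows that none except the identity preserves every edge, so Aut(G) is trivial.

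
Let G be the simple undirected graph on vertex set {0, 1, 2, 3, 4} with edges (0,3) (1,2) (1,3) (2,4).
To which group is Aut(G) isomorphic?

C_2

The degree sequence is [1, 2, 2, 2, 1]; the two degree-1 vertices 0 and 4 are the ends of a path, so G = P_5. A path has exactly one nontrivial symmetry — reversal — giving Aut(G) of order 2.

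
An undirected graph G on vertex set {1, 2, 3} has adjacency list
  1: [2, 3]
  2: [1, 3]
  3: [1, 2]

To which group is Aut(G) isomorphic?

Every vertex has degree 2, so G is the complete graph K_3. Any permutation of the 3 vertices preserves K_3, so Aut(K_3) = S_3 of order 3! = 6.

S_3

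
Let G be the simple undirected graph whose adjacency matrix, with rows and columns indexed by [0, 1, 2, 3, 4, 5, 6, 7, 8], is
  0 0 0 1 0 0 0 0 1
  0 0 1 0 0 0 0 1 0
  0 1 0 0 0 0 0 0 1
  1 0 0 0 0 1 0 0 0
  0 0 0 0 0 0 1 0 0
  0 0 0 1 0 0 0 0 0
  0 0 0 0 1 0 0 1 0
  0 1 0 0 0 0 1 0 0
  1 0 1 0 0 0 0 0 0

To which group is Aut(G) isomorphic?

The degree sequence is [2, 2, 2, 2, 1, 1, 2, 2, 2]; the two degree-1 vertices 4 and 5 are the ends of a path, so G = P_9. A path has exactly one nontrivial symmetry — reversal — giving Aut(G) of order 2.

C_2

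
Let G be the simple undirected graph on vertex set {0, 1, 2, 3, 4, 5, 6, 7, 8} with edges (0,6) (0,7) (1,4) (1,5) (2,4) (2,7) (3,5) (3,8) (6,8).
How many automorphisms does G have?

G is 2-regular and connected on 9 vertices, i.e. the cycle C_9. The automorphisms of the 9-cycle are exactly the symmetries of a regular 9-gon: the dihedral group D_9, |D_9| = 18.

18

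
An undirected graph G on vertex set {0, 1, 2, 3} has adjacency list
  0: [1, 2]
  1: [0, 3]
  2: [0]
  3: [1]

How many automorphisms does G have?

The degree sequence is [2, 2, 1, 1]; the two degree-1 vertices 2 and 3 are the ends of a path, so G = P_4. The only nontrivial automorphism of a path is the end-to-end reflection, so Aut(G) ≅ Z_2.

2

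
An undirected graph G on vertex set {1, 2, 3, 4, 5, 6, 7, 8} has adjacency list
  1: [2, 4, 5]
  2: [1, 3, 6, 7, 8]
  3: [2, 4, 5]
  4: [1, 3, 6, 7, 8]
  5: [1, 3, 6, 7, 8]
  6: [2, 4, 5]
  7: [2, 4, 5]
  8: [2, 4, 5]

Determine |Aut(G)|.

720

The vertices split by degree into {2, 4, 5} (degree 5) and {1, 3, 6, 7, 8} (degree 3); every edge runs between the two parts, so G is the complete bipartite graph K_{3,5}. Automorphisms preserve the bipartition setwise (since the parts differ in size) and act as S_3 × S_5 within it; |Aut| = 720.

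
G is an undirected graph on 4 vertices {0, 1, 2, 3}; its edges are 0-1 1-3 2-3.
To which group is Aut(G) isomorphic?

C_2

The degree sequence is [1, 2, 1, 2]; the two degree-1 vertices 0 and 2 are the ends of a path, so G = P_4. The only nontrivial automorphism of a path is the end-to-end reflection, so Aut(G) ≅ Z_2.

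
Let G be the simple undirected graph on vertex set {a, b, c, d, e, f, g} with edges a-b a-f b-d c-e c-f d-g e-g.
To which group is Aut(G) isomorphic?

the dihedral group of order 14

Every vertex has degree 2 and the graph is connected, so G is the 7-cycle C_7. C_7 has 7 rotations and 7 reflections, so Aut(C_7) ≅ D_7 of order 14.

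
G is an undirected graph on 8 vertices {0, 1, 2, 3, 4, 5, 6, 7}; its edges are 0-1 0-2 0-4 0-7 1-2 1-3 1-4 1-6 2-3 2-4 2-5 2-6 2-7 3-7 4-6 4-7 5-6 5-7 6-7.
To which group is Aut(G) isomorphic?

The degree sequence is [4, 5, 7, 3, 5, 3, 5, 6]. Checking the degree-preserving permutations of the vertex set shows that none except the identity preserves every edge, so Aut(G) is trivial.

1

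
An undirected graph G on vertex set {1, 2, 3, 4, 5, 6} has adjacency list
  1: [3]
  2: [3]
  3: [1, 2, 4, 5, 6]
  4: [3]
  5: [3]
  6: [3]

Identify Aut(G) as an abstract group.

Vertex 3 has degree 5 and every other vertex has degree 1, so G is the star K_{1,5} with centre 3. Any automorphism fixes the centre and permutes the 5 leaves freely, so Aut(G) ≅ S_5 of order 5! = 120.

S_5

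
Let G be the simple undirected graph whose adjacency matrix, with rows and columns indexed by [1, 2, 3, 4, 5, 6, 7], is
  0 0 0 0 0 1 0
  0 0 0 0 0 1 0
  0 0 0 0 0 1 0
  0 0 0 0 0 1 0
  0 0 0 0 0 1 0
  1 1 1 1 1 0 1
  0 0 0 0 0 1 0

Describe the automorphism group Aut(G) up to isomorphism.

Vertex 6 has degree 6 and every other vertex has degree 1, so G is the star K_{1,6} with centre 6. Any automorphism fixes the centre and permutes the 6 leaves freely, so Aut(G) ≅ S_6 of order 6! = 720.

the symmetric group on 6 letters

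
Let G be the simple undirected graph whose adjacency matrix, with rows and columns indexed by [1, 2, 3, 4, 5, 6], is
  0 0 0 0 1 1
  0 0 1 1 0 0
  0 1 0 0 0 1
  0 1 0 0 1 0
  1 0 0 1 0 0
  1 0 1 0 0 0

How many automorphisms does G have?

12

Every vertex has degree 2 and the graph is connected, so G is the 6-cycle C_6. The automorphisms of the 6-cycle are exactly the symmetries of a regular 6-gon: the dihedral group D_6, |D_6| = 12.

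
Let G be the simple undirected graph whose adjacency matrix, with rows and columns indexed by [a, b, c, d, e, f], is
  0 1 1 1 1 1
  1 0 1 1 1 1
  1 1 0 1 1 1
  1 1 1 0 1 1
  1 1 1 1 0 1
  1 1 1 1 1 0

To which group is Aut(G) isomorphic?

S_6

All 6 vertices are pairwise adjacent: G = K_6. Every bijection on the vertex set is an automorphism of K_6; hence Aut(K_6) ≅ S_6, order 720.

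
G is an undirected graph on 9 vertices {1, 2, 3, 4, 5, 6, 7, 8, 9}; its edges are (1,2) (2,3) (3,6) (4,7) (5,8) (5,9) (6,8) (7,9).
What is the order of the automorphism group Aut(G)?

The degree sequence is [1, 2, 2, 1, 2, 2, 2, 2, 2]; the two degree-1 vertices 1 and 4 are the ends of a path, so G = P_9. A path has exactly one nontrivial symmetry — reversal — giving Aut(G) of order 2.

2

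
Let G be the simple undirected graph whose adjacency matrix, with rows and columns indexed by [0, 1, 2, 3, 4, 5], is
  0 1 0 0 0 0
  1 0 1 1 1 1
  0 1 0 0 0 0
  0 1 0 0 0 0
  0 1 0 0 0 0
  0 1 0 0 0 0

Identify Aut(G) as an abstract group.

S_5

Vertex 1 has degree 5 and every other vertex has degree 1, so G is the star K_{1,5} with centre 1. The 5 leaves are pairwise interchangeable while the centre is fixed, giving Aut(G) = S_5.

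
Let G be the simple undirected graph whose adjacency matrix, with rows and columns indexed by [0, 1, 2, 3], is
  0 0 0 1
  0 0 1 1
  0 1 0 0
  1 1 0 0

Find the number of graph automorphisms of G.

The degree sequence is [1, 2, 1, 2]; the two degree-1 vertices 0 and 2 are the ends of a path, so G = P_4. The only nontrivial automorphism of a path is the end-to-end reflection, so Aut(G) ≅ Z_2.

2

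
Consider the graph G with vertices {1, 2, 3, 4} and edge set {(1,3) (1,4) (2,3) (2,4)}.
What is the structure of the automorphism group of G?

the hyperoctahedral group B_2

G is 2-regular and bipartite on 2^2 = 4 vertices with girth 4; it is the hypercube graph Q_2. The symmetry group of the 2-cube is the hyperoctahedral group B_2 = Z_2 ≀ S_2, of order 2^2·2! = 8.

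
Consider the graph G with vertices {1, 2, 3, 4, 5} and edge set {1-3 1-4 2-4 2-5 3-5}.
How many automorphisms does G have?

10

G is 2-regular and connected on 5 vertices, i.e. the cycle C_5. The automorphisms of the 5-cycle are exactly the symmetries of a regular 5-gon: the dihedral group D_5, |D_5| = 10.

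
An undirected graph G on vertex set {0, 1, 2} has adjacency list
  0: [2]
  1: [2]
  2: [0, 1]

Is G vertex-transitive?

No

Vertex 2 is the only vertex of degree 2, so every automorphism fixes it; G is not vertex-transitive.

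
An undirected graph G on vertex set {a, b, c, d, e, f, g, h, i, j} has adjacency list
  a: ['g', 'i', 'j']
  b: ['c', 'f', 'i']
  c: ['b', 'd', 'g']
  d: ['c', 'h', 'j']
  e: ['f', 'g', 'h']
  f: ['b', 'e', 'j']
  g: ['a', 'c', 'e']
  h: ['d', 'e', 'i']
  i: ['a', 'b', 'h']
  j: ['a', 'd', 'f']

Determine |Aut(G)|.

120

G is 3-regular on 10 vertices with no triangles and no 4-cycles (girth 5): this is the Petersen graph. It is a classical fact that the Petersen graph has automorphism group S_5 (order 120), arising from its description as the Kneser graph K(5,2).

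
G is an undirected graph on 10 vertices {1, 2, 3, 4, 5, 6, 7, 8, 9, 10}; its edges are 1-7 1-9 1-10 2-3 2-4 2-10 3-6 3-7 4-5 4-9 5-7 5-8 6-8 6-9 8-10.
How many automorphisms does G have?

120

G is 3-regular on 10 vertices with no triangles and no 4-cycles (girth 5): this is the Petersen graph. It is a classical fact that the Petersen graph has automorphism group S_5 (order 120), arising from its description as the Kneser graph K(5,2).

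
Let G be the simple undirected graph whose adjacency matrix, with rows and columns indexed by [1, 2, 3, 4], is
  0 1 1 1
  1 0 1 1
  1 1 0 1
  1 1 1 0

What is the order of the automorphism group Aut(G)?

24

Every vertex has degree 3, so G is the complete graph K_4. Every bijection on the vertex set is an automorphism of K_4; hence Aut(K_4) ≅ S_4, order 24.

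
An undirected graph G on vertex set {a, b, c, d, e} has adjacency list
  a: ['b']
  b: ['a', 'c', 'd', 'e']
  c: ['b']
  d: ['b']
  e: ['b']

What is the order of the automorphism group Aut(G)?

Vertex b has degree 4 and every other vertex has degree 1, so G is the star K_{1,4} with centre b. Any automorphism fixes the centre and permutes the 4 leaves freely, so Aut(G) ≅ S_4 of order 4! = 24.

24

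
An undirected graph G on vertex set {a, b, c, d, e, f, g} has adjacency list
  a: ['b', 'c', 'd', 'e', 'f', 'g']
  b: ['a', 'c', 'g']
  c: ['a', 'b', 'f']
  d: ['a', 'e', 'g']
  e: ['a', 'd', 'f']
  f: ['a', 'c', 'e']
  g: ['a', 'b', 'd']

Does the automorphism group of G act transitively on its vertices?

No

Vertex a is the only vertex of degree 6, so every automorphism fixes it; G is not vertex-transitive.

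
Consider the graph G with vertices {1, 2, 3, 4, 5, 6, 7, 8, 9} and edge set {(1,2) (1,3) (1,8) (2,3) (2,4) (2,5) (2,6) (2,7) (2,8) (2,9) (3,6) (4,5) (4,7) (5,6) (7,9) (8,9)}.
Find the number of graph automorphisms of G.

Vertex 2 is the unique vertex of degree 8; the remaining 8 vertices each have degree 3 and induce a cycle, so G is the wheel on 9 vertices with hub 2. With the hub fixed, the remaining symmetry is that of the rim cycle C_8, giving the dihedral group D_8.

16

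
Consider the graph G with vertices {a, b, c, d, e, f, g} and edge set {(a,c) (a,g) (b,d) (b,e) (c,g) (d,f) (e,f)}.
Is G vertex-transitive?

No

G has two connected components, {b, d, e, f} and {a, c, g}; each is 2-regular, so G = C_4 ⊔ C_3. The orbit of a under Aut(G) is {a, c, g}, which does not contain b, so G is not vertex-transitive.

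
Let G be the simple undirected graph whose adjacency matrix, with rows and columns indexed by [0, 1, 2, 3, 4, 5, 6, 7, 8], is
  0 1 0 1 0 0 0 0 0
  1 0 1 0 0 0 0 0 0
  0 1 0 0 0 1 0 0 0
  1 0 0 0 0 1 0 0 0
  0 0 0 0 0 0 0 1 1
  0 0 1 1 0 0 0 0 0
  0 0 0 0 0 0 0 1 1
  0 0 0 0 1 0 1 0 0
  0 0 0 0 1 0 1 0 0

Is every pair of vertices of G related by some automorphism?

No

G has two connected components, {0, 1, 2, 3, 5} and {4, 6, 7, 8}; each is 2-regular, so G = C_5 ⊔ C_4. The orbit of 0 under Aut(G) is {0, 1, 2, 3, 5}, which does not contain 4, so G is not vertex-transitive.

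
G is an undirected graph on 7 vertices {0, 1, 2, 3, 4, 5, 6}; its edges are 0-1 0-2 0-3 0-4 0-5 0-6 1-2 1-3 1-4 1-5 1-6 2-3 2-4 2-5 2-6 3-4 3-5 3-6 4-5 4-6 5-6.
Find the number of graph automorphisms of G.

5040

All 7 vertices are pairwise adjacent: G = K_7. Any permutation of the 7 vertices preserves K_7, so Aut(K_7) = S_7 of order 7! = 5040.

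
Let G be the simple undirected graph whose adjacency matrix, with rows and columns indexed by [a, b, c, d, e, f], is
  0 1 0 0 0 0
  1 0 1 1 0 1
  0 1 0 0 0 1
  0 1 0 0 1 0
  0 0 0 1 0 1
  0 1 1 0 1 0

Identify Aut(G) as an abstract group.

{e}

Degrees alone do not determine every vertex (e.g. c and d both have degree 2), but their neighbour-degree multisets differ: N(c) has degrees [3, 4] while N(d) has degrees [2, 4]. Repeating this refinement separates all vertices, so the only automorphism is the identity.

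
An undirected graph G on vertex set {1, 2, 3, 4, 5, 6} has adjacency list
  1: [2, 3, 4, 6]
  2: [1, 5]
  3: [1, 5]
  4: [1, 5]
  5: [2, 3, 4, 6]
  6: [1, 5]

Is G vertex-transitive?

Automorphisms preserve degree, but G has vertices of degree 2 and vertices of degree 4; no automorphism maps one to the other, so G is not vertex-transitive.

No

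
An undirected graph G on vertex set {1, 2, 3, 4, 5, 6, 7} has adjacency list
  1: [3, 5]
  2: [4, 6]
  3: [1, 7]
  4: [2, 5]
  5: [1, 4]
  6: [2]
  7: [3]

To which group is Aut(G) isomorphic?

the cyclic group of order 2

The degree sequence is [2, 2, 2, 2, 2, 1, 1]; the two degree-1 vertices 6 and 7 are the ends of a path, so G = P_7. A path has exactly one nontrivial symmetry — reversal — giving Aut(G) of order 2.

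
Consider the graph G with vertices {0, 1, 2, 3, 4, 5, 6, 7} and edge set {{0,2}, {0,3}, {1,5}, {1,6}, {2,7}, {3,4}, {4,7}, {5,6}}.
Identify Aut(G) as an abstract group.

G has two connected components, {0, 2, 3, 4, 7} and {1, 5, 6}; each is 2-regular, so G = C_5 ⊔ C_3. No automorphism exchanges components of different sizes, hence Aut(G) is the direct product D_3 × D_5, order 60.

D_3 × D_5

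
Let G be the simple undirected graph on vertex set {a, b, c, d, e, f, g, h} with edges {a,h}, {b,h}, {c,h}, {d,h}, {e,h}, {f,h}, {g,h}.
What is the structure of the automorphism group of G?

S_7

Vertex h has degree 7 and every other vertex has degree 1, so G is the star K_{1,7} with centre h. Any automorphism fixes the centre and permutes the 7 leaves freely, so Aut(G) ≅ S_7 of order 7! = 5040.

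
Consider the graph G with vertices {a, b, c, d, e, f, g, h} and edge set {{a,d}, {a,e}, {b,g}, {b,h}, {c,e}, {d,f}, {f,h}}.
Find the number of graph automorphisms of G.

2

The degree sequence is [2, 2, 1, 2, 2, 2, 1, 2]; the two degree-1 vertices c and g are the ends of a path, so G = P_8. A path has exactly one nontrivial symmetry — reversal — giving Aut(G) of order 2.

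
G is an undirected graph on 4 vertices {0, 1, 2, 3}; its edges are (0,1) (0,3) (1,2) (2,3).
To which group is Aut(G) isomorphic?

Every vertex has degree 2 and the graph is connected, so G is the 4-cycle C_4. The automorphisms of the 4-cycle are exactly the symmetries of a regular 4-gon: the dihedral group D_4, |D_4| = 8.

D_4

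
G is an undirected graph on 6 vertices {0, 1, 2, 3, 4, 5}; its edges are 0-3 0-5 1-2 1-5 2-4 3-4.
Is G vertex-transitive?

Yes

Every vertex has degree 2 and the graph is connected, so G is the 6-cycle C_6. C_6 has 6 rotations and 6 reflections, so Aut(C_6) ≅ D_6 of order 12. This group acts transitively on the 6 vertices.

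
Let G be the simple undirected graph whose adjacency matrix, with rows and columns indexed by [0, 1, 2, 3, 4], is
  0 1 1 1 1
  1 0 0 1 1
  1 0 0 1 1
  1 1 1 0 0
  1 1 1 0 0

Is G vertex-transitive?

No

Vertex 0 is the only vertex of degree 4, so every automorphism fixes it; G is not vertex-transitive.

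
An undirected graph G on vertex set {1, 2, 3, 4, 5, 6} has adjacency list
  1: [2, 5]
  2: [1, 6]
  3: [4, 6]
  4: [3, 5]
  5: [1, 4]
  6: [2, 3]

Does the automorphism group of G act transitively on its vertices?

Yes

G is 2-regular and connected on 6 vertices, i.e. the cycle C_6. C_6 has 6 rotations and 6 reflections, so Aut(C_6) ≅ D_6 of order 12. This group acts transitively on the 6 vertices.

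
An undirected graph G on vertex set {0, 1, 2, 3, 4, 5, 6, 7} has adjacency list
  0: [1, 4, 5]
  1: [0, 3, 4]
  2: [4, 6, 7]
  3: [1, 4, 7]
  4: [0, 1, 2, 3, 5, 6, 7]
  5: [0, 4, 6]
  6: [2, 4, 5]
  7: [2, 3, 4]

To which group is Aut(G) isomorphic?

the dihedral group of order 14

Vertex 4 is the unique vertex of degree 7; the remaining 7 vertices each have degree 3 and induce a cycle, so G is the wheel on 8 vertices with hub 4. Every automorphism fixes the hub and acts on the rim 7-cycle, so Aut(G) ≅ Aut(C_7) = D_7 of order 14.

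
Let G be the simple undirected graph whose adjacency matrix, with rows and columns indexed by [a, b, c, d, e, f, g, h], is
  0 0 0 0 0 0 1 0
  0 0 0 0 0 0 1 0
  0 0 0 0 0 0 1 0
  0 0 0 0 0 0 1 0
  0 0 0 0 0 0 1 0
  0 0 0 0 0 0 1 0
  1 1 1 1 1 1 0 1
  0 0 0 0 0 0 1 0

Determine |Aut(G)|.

5040

Vertex g has degree 7 and every other vertex has degree 1, so G is the star K_{1,7} with centre g. The 7 leaves are pairwise interchangeable while the centre is fixed, giving Aut(G) = S_7.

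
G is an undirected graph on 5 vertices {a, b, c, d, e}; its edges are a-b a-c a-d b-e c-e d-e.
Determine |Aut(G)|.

12

The vertices split by degree into {a, e} (degree 3) and {b, c, d} (degree 2); every edge runs between the two parts, so G is the complete bipartite graph K_{2,3}. Automorphisms preserve the bipartition setwise (since the parts differ in size) and act as S_2 × S_3 within it; |Aut| = 12.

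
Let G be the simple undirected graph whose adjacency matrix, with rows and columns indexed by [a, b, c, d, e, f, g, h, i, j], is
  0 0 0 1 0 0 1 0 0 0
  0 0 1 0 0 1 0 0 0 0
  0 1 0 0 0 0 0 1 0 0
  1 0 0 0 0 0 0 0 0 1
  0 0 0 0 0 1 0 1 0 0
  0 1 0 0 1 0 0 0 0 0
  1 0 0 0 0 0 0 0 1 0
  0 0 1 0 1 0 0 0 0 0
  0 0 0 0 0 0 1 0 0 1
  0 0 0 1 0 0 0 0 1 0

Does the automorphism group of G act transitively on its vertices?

G has two connected components, {b, c, e, f, h} and {a, d, g, i, j}; each is 2-regular, so G = C_5 ⊔ C_5. With two isomorphic components, Aut(G) = Aut(C_5) ≀ S_2 = (D_5 × D_5) ⋊ Z_2: permute each cycle by D_5, then optionally swap the two cycles. Order 2·(2·5)² = 200. This group acts transitively on the 10 vertices.

Yes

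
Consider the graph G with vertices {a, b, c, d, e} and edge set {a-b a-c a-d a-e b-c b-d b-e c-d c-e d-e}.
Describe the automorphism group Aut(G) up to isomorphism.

Every vertex has degree 4, so G is the complete graph K_5. Every bijection on the vertex set is an automorphism of K_5; hence Aut(K_5) ≅ S_5, order 120.

S_5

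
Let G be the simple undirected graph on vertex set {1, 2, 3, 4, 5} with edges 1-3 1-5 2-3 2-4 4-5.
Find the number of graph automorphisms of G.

10

Every vertex has degree 2 and the graph is connected, so G is the 5-cycle C_5. C_5 has 5 rotations and 5 reflections, so Aut(C_5) ≅ D_5 of order 10.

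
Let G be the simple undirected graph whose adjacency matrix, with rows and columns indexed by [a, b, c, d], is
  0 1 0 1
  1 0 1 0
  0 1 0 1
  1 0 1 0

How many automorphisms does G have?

G is 2-regular and connected on 4 vertices, i.e. the cycle C_4. C_4 has 4 rotations and 4 reflections, so Aut(C_4) ≅ D_4 of order 8.

8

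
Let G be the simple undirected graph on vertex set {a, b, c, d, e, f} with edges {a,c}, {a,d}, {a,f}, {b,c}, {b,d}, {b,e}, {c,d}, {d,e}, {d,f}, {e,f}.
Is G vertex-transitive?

Vertex d is the only vertex of degree 5, so every automorphism fixes it; G is not vertex-transitive.

No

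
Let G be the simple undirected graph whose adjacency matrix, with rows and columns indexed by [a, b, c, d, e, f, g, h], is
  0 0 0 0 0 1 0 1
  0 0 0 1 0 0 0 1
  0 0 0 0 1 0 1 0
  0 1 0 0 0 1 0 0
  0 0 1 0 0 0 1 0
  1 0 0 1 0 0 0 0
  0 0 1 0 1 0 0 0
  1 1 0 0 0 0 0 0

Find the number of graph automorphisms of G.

60

G has two connected components, {a, b, d, f, h} and {c, e, g}; each is 2-regular, so G = C_5 ⊔ C_3. No automorphism exchanges components of different sizes, hence Aut(G) is the direct product D_5 × D_3, order 60.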